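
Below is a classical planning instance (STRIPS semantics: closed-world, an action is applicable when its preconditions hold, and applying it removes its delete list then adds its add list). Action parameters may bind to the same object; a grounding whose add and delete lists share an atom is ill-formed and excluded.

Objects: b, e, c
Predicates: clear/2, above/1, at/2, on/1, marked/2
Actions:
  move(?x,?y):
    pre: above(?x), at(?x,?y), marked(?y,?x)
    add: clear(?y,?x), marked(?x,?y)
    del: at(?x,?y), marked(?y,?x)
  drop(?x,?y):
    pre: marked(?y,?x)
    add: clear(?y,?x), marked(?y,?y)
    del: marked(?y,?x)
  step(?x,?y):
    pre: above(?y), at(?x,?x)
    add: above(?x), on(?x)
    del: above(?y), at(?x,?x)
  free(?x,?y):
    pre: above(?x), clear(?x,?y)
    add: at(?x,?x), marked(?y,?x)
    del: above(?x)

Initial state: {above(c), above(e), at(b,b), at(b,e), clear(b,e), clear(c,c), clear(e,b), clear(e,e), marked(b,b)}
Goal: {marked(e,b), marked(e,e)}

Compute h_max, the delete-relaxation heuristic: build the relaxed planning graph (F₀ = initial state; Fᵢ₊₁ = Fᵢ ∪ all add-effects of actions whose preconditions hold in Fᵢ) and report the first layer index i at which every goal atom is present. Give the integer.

2

F0 = init (9 atoms)
F1 = F0 ∪ {above(b), at(c,c), at(e,e), marked(b,e), marked(c,c), marked(e,e), on(b)}  (16 atoms)
F2 = F1 ∪ {marked(e,b), on(c), on(e)}  (19 atoms)
goal ⊆ F2  ⇒  h_max = 2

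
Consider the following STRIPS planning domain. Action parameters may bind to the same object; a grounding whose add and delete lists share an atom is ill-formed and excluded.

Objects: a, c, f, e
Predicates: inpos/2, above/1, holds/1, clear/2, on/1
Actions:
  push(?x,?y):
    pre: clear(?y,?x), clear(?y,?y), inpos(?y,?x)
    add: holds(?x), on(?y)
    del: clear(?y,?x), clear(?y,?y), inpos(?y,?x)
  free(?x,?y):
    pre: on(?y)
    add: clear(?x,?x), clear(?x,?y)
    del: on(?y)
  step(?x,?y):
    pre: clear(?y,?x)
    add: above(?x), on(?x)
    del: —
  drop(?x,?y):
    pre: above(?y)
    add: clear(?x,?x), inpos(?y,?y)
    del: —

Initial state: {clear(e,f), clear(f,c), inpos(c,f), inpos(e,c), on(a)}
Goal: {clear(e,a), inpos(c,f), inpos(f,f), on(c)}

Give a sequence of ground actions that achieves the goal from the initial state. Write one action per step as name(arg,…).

free(e,a); step(c,f); step(f,e); drop(a,f)

1. free(e,a)  →  {clear(e,a), clear(e,e), clear(e,f), clear(f,c), inpos(c,f), inpos(e,c)}
2. step(c,f)  →  {above(c), clear(e,a), clear(e,e), clear(e,f), clear(f,c), inpos(c,f), inpos(e,c), on(c)}
3. step(f,e)  →  {above(c), above(f), clear(e,a), clear(e,e), clear(e,f), clear(f,c), inpos(c,f), inpos(e,c), on(c), on(f)}
4. drop(a,f)  →  {above(c), above(f), clear(a,a), clear(e,a), clear(e,e), clear(e,f), clear(f,c), inpos(c,f), inpos(e,c), inpos(f,f), on(c), on(f)}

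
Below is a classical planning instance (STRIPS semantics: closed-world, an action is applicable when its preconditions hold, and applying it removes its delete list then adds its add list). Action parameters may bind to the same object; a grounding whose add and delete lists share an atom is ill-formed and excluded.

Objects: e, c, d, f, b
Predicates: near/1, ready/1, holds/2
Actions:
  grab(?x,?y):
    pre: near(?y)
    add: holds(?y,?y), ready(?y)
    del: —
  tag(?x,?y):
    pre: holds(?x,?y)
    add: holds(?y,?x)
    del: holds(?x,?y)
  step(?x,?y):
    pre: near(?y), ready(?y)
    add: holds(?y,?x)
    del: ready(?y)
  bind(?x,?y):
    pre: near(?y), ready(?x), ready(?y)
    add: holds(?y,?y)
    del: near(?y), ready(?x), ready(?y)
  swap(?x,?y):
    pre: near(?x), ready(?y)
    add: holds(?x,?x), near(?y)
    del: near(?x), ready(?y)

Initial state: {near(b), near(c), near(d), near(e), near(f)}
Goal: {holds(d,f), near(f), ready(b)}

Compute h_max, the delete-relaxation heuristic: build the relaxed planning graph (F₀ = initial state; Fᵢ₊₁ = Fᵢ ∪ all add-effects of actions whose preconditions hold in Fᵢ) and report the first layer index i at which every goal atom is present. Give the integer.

F0 = init (5 atoms)
F1 = F0 ∪ {holds(b,b), holds(c,c), holds(d,d), holds(e,e), holds(f,f), ready(b), ready(c), ready(d), ready(e), ready(f)}  (15 atoms)
F2 = F1 ∪ {holds(b,c), holds(b,d), holds(b,e), holds(b,f), holds(c,b), holds(c,d), holds(c,e), holds(c,f), holds(d,b), holds(d,c), holds(d,e), holds(d,f), holds(e,b), holds(e,c), holds(e,d), holds(e,f), holds(f,b), holds(f,c), holds(f,d), holds(f,e)}  (35 atoms)
goal ⊆ F2  ⇒  h_max = 2

2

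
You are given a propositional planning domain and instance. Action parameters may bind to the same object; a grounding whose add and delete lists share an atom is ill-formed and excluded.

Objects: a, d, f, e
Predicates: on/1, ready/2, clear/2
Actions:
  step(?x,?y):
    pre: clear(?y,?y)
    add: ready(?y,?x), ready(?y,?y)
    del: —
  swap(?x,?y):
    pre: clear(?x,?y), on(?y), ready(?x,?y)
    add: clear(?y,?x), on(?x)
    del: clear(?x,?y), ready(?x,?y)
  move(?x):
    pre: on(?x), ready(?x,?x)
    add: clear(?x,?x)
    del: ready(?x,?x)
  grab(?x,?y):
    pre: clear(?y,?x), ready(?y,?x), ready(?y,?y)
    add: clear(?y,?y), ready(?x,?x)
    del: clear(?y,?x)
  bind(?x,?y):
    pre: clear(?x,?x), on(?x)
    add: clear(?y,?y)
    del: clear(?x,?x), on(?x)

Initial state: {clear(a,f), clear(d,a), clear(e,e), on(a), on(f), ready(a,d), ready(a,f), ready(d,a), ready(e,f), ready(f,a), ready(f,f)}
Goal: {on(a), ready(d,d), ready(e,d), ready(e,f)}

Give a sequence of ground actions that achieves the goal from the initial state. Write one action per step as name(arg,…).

1. step(d,e)  →  {clear(a,f), clear(d,a), clear(e,e), on(a), on(f), ready(a,d), ready(a,f), ready(d,a), ready(e,d), ready(e,e), ready(e,f), ready(f,a), ready(f,f)}
2. move(f)  →  {clear(a,f), clear(d,a), clear(e,e), clear(f,f), on(a), on(f), ready(a,d), ready(a,f), ready(d,a), ready(e,d), ready(e,e), ready(e,f), ready(f,a)}
3. bind(f,d)  →  {clear(a,f), clear(d,a), clear(d,d), clear(e,e), on(a), ready(a,d), ready(a,f), ready(d,a), ready(e,d), ready(e,e), ready(e,f), ready(f,a)}
4. step(a,d)  →  {clear(a,f), clear(d,a), clear(d,d), clear(e,e), on(a), ready(a,d), ready(a,f), ready(d,a), ready(d,d), ready(e,d), ready(e,e), ready(e,f), ready(f,a)}

step(d,e); move(f); bind(f,d); step(a,d)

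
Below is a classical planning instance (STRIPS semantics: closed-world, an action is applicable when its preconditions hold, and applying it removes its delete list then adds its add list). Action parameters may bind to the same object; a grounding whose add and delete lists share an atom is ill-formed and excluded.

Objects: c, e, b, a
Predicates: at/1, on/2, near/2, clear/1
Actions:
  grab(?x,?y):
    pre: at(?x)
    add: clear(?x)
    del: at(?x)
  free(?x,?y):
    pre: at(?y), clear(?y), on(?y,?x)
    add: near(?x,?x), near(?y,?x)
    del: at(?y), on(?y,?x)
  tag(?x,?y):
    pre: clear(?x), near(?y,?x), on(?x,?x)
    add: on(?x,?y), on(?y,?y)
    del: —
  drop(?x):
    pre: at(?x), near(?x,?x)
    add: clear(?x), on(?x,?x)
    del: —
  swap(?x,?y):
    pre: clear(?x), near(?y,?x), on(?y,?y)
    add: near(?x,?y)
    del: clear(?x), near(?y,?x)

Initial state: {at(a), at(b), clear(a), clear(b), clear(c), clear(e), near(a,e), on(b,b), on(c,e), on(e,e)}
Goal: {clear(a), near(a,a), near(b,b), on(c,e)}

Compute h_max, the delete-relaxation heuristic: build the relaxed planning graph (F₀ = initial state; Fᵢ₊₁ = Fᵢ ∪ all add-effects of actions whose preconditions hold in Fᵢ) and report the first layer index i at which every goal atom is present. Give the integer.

2

F0 = init (10 atoms)
F1 = F0 ∪ {near(b,b), on(a,a), on(e,a)}  (13 atoms)
F2 = F1 ∪ {near(a,a), near(e,a)}  (15 atoms)
goal ⊆ F2  ⇒  h_max = 2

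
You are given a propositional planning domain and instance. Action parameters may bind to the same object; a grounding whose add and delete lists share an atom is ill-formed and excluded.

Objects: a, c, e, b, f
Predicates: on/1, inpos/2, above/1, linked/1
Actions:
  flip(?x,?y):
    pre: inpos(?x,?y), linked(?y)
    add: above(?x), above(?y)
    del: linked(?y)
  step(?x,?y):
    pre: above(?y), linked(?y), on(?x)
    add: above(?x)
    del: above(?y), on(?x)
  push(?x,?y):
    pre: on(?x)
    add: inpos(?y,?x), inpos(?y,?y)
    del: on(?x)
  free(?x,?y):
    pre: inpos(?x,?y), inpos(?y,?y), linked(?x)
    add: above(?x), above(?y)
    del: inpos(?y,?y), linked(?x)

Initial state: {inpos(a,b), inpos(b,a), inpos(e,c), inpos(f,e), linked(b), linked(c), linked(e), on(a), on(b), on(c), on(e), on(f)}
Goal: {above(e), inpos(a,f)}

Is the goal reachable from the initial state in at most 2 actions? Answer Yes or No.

1. flip(e,c)  →  {above(c), above(e), inpos(a,b), inpos(b,a), inpos(e,c), inpos(f,e), linked(b), linked(e), on(a), on(b), on(c), on(e), on(f)}
2. push(f,a)  →  {above(c), above(e), inpos(a,a), inpos(a,b), inpos(a,f), inpos(b,a), inpos(e,c), inpos(f,e), linked(b), linked(e), on(a), on(b), on(c), on(e)}
optimal plan length = 2; 2 ≤ 2

Yes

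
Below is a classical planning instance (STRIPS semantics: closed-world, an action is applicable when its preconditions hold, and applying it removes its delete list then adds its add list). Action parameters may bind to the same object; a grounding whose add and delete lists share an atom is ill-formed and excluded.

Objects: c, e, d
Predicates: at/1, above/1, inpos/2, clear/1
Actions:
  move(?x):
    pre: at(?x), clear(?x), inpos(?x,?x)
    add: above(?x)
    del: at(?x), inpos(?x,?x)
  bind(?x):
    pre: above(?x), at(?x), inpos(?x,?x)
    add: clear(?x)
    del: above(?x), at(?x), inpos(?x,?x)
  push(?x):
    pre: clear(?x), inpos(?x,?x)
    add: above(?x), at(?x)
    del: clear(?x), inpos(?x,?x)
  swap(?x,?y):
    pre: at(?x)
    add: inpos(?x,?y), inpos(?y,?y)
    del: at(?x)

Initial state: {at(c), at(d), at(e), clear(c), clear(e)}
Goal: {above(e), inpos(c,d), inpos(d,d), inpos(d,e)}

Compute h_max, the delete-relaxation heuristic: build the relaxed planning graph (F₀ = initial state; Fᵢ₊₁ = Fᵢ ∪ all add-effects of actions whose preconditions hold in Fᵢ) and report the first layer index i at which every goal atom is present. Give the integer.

F0 = init (5 atoms)
F1 = F0 ∪ {inpos(c,c), inpos(c,d), inpos(c,e), inpos(d,c), inpos(d,d), inpos(d,e), inpos(e,c), inpos(e,d), inpos(e,e)}  (14 atoms)
F2 = F1 ∪ {above(c), above(e)}  (16 atoms)
goal ⊆ F2  ⇒  h_max = 2

2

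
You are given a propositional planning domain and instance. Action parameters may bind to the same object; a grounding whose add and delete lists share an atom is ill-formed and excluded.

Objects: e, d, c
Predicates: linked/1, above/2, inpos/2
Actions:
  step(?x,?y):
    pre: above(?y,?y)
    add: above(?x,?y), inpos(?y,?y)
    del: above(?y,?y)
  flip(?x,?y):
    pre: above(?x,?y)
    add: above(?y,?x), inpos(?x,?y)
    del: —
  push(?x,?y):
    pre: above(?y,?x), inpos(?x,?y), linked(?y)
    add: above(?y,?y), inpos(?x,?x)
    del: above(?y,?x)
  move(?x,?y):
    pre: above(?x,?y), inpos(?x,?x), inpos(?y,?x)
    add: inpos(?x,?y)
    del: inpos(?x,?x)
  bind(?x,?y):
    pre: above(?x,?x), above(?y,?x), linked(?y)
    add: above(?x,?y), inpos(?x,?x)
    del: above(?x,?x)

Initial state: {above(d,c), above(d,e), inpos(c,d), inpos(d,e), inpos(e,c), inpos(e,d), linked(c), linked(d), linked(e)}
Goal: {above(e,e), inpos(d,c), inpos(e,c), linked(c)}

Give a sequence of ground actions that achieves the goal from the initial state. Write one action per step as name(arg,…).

flip(d,e); flip(d,c); push(d,e)

1. flip(d,e)  →  {above(d,c), above(d,e), above(e,d), inpos(c,d), inpos(d,e), inpos(e,c), inpos(e,d), linked(c), linked(d), linked(e)}
2. flip(d,c)  →  {above(c,d), above(d,c), above(d,e), above(e,d), inpos(c,d), inpos(d,c), inpos(d,e), inpos(e,c), inpos(e,d), linked(c), linked(d), linked(e)}
3. push(d,e)  →  {above(c,d), above(d,c), above(d,e), above(e,e), inpos(c,d), inpos(d,c), inpos(d,d), inpos(d,e), inpos(e,c), inpos(e,d), linked(c), linked(d), linked(e)}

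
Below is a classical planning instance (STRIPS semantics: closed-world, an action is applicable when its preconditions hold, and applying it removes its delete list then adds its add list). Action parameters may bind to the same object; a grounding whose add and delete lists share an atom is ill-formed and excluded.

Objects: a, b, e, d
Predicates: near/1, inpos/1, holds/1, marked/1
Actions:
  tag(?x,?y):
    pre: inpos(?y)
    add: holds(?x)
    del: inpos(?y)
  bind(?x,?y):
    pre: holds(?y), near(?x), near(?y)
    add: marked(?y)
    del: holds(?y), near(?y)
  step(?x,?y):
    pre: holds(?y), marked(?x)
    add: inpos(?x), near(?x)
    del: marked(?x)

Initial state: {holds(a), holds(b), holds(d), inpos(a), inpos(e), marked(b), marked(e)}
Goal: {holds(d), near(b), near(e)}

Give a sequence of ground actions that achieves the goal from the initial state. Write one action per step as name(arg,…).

step(b,a); step(e,a)

1. step(b,a)  →  {holds(a), holds(b), holds(d), inpos(a), inpos(b), inpos(e), marked(e), near(b)}
2. step(e,a)  →  {holds(a), holds(b), holds(d), inpos(a), inpos(b), inpos(e), near(b), near(e)}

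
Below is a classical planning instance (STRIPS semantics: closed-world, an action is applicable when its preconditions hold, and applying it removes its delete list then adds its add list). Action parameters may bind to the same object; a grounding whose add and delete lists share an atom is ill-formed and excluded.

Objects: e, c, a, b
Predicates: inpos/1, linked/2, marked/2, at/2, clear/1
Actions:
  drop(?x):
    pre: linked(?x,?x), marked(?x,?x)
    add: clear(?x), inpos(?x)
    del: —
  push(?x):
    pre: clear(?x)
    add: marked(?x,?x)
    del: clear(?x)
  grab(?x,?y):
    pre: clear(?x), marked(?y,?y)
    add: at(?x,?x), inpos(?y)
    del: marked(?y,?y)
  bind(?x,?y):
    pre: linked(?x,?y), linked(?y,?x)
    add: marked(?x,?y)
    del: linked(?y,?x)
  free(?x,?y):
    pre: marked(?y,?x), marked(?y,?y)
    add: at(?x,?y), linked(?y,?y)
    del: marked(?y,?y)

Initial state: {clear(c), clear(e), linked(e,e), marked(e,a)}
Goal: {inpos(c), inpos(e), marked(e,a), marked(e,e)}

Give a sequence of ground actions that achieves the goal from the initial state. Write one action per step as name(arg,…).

1. push(e)  →  {clear(c), linked(e,e), marked(e,a), marked(e,e)}
2. drop(e)  →  {clear(c), clear(e), inpos(e), linked(e,e), marked(e,a), marked(e,e)}
3. push(c)  →  {clear(e), inpos(e), linked(e,e), marked(c,c), marked(e,a), marked(e,e)}
4. grab(e,c)  →  {at(e,e), clear(e), inpos(c), inpos(e), linked(e,e), marked(e,a), marked(e,e)}

push(e); drop(e); push(c); grab(e,c)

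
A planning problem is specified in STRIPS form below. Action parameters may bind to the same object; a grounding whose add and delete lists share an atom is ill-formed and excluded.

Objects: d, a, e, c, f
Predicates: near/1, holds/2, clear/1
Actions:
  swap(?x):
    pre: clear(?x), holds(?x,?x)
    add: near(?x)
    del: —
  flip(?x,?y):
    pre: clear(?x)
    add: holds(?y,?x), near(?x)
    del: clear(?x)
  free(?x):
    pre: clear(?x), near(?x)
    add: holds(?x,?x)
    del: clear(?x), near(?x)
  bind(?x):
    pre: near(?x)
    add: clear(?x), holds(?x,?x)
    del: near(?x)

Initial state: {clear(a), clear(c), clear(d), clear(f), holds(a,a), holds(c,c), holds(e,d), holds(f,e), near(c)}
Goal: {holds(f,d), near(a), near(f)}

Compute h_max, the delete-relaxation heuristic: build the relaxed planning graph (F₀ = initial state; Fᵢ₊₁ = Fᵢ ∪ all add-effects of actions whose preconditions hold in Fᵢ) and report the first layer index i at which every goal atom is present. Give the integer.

1

F0 = init (9 atoms)
F1 = F0 ∪ {holds(a,c), holds(a,d), holds(a,f), holds(c,a), holds(c,d), holds(c,f), holds(d,a), holds(d,c), holds(d,d), holds(d,f), holds(e,a), holds(e,c), holds(e,f), holds(f,a), holds(f,c), holds(f,d), holds(f,f), near(a), near(d), near(f)}  (29 atoms)
goal ⊆ F1  ⇒  h_max = 1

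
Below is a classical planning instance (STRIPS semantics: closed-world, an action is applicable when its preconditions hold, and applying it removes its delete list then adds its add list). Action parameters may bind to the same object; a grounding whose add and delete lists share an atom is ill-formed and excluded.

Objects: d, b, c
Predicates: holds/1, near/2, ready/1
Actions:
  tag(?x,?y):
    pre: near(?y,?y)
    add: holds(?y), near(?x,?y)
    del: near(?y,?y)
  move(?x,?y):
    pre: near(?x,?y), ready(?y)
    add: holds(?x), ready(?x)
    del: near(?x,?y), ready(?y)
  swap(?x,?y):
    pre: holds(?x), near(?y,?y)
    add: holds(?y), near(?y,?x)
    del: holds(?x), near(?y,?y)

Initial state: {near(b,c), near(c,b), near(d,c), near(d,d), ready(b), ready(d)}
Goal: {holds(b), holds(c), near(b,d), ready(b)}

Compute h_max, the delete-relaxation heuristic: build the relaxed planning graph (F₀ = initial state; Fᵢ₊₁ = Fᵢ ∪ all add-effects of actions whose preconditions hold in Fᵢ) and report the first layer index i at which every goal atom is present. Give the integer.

2

F0 = init (6 atoms)
F1 = F0 ∪ {holds(c), holds(d), near(b,d), near(c,d), ready(c)}  (11 atoms)
F2 = F1 ∪ {holds(b)}  (12 atoms)
goal ⊆ F2  ⇒  h_max = 2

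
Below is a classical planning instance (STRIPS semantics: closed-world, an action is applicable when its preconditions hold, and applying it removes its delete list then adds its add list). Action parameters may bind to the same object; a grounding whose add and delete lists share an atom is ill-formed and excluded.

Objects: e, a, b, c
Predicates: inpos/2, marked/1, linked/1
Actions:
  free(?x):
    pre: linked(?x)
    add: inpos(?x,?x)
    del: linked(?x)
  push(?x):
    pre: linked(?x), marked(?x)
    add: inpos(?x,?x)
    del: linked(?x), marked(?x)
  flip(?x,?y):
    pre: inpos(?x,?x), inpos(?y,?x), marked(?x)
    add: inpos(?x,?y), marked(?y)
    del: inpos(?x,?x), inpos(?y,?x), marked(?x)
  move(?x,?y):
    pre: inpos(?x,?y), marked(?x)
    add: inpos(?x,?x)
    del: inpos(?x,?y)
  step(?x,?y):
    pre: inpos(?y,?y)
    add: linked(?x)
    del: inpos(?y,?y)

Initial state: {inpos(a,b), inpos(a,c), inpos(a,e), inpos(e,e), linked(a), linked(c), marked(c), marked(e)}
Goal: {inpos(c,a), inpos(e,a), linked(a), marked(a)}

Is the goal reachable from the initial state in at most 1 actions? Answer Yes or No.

1. free(c)  →  {inpos(a,b), inpos(a,c), inpos(a,e), inpos(c,c), inpos(e,e), linked(a), marked(c), marked(e)}
2. flip(e,a)  →  {inpos(a,b), inpos(a,c), inpos(c,c), inpos(e,a), linked(a), marked(a), marked(c)}
3. flip(c,a)  →  {inpos(a,b), inpos(c,a), inpos(e,a), linked(a), marked(a)}
optimal plan length = 3; 3 > 1

No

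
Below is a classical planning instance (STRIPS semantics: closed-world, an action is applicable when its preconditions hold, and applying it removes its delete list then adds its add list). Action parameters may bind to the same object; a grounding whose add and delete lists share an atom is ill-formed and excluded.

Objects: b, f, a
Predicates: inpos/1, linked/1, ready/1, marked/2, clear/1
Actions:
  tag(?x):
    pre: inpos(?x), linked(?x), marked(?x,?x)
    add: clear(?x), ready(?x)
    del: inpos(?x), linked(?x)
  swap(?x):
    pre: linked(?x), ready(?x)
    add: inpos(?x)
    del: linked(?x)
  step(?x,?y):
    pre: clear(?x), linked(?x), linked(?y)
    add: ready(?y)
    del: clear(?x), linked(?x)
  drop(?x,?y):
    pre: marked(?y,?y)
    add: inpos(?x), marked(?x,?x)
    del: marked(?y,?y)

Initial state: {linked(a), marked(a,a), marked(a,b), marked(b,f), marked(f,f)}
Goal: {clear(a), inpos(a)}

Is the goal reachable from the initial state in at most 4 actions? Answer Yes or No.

Yes

1. drop(b,a)  →  {inpos(b), linked(a), marked(a,b), marked(b,b), marked(b,f), marked(f,f)}
2. drop(a,b)  →  {inpos(a), inpos(b), linked(a), marked(a,a), marked(a,b), marked(b,f), marked(f,f)}
3. tag(a)  →  {clear(a), inpos(b), marked(a,a), marked(a,b), marked(b,f), marked(f,f), ready(a)}
4. drop(a,f)  →  {clear(a), inpos(a), inpos(b), marked(a,a), marked(a,b), marked(b,f), ready(a)}
optimal plan length = 4; 4 ≤ 4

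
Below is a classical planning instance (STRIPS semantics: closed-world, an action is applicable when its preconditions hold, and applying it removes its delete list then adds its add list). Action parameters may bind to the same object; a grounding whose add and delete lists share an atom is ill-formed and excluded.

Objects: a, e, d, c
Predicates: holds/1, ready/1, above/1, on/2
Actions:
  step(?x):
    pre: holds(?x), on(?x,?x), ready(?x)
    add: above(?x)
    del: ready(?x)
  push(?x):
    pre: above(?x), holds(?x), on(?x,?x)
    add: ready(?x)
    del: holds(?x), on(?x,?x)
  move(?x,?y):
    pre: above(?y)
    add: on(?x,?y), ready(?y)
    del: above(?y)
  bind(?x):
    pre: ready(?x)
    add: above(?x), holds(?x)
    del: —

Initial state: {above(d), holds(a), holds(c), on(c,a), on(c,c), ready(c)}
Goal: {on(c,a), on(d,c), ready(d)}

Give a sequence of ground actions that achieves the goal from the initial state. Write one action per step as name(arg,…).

1. step(c)  →  {above(c), above(d), holds(a), holds(c), on(c,a), on(c,c)}
2. move(a,d)  →  {above(c), holds(a), holds(c), on(a,d), on(c,a), on(c,c), ready(d)}
3. move(d,c)  →  {holds(a), holds(c), on(a,d), on(c,a), on(c,c), on(d,c), ready(c), ready(d)}

step(c); move(a,d); move(d,c)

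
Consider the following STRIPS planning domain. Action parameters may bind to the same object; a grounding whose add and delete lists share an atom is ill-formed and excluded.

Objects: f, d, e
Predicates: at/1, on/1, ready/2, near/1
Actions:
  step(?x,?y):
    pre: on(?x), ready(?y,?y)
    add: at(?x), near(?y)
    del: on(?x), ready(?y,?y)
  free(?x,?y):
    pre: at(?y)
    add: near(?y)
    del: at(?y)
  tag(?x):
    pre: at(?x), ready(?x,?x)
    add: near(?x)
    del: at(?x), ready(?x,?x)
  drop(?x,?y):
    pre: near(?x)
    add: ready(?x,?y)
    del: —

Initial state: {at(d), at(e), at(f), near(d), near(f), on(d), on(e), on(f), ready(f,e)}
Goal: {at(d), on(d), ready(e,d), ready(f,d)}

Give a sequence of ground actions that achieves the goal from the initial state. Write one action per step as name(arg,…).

free(f,e); drop(f,d); drop(e,d)

1. free(f,e)  →  {at(d), at(f), near(d), near(e), near(f), on(d), on(e), on(f), ready(f,e)}
2. drop(f,d)  →  {at(d), at(f), near(d), near(e), near(f), on(d), on(e), on(f), ready(f,d), ready(f,e)}
3. drop(e,d)  →  {at(d), at(f), near(d), near(e), near(f), on(d), on(e), on(f), ready(e,d), ready(f,d), ready(f,e)}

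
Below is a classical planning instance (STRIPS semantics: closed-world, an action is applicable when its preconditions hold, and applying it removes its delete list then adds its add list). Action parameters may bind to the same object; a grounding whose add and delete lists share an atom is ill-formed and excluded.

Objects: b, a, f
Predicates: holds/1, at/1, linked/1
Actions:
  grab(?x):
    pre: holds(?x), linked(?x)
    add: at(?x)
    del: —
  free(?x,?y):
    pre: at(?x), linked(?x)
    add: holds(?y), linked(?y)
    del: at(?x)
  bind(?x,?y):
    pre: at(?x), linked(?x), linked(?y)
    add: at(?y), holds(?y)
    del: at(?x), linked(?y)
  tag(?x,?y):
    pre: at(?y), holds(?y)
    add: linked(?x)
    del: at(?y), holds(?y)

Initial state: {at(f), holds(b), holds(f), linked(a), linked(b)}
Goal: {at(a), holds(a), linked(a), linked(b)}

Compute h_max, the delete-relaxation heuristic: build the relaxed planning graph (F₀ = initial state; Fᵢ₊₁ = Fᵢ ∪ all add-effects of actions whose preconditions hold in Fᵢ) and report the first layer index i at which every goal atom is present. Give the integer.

F0 = init (5 atoms)
F1 = F0 ∪ {at(b), linked(f)}  (7 atoms)
F2 = F1 ∪ {at(a), holds(a)}  (9 atoms)
goal ⊆ F2  ⇒  h_max = 2

2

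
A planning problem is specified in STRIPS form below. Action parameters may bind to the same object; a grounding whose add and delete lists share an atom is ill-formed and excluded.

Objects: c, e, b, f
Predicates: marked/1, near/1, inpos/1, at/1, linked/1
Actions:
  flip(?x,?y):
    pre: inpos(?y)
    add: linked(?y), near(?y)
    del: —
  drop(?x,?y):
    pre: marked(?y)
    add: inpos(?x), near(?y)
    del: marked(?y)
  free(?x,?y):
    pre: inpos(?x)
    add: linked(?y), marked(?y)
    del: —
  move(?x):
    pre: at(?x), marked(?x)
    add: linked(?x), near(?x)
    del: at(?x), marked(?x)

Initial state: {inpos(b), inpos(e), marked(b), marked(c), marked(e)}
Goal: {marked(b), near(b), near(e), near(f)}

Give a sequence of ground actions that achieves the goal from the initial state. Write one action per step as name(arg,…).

flip(c,b); drop(f,e); flip(c,f)

1. flip(c,b)  →  {inpos(b), inpos(e), linked(b), marked(b), marked(c), marked(e), near(b)}
2. drop(f,e)  →  {inpos(b), inpos(e), inpos(f), linked(b), marked(b), marked(c), near(b), near(e)}
3. flip(c,f)  →  {inpos(b), inpos(e), inpos(f), linked(b), linked(f), marked(b), marked(c), near(b), near(e), near(f)}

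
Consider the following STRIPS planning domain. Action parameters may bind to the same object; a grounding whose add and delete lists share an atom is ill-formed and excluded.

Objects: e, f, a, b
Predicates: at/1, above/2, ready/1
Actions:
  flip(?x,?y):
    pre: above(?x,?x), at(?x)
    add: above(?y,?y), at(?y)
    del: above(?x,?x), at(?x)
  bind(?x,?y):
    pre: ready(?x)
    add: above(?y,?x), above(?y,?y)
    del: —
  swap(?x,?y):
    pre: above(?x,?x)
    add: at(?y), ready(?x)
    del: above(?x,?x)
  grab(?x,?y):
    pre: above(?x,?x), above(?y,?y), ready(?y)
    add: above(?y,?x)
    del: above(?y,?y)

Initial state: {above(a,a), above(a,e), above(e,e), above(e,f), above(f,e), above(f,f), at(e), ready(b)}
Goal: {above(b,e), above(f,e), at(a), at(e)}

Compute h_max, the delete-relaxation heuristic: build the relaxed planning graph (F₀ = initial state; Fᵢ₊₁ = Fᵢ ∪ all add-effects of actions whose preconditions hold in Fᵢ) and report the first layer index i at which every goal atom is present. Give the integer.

F0 = init (8 atoms)
F1 = F0 ∪ {above(a,b), above(b,b), above(e,b), above(f,b), at(a), at(b), at(f), ready(a), ready(e), ready(f)}  (18 atoms)
F2 = F1 ∪ {above(a,f), above(b,a), above(b,e), above(b,f), above(e,a), above(f,a)}  (24 atoms)
goal ⊆ F2  ⇒  h_max = 2

2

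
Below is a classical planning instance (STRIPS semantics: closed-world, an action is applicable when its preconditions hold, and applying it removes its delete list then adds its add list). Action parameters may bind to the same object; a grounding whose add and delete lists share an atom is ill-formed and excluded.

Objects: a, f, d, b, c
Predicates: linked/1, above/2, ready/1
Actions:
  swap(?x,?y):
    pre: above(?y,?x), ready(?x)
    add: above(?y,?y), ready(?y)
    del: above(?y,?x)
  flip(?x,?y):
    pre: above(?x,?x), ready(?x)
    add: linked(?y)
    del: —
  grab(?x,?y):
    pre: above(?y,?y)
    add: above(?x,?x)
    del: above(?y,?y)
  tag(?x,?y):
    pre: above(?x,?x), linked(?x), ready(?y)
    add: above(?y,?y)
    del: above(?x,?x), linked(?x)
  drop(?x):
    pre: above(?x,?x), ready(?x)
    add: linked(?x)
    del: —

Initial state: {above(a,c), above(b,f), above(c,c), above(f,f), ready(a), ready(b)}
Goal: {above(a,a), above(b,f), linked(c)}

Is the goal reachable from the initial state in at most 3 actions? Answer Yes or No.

Yes

1. grab(a,f)  →  {above(a,a), above(a,c), above(b,f), above(c,c), ready(a), ready(b)}
2. flip(a,c)  →  {above(a,a), above(a,c), above(b,f), above(c,c), linked(c), ready(a), ready(b)}
optimal plan length = 2; 2 ≤ 3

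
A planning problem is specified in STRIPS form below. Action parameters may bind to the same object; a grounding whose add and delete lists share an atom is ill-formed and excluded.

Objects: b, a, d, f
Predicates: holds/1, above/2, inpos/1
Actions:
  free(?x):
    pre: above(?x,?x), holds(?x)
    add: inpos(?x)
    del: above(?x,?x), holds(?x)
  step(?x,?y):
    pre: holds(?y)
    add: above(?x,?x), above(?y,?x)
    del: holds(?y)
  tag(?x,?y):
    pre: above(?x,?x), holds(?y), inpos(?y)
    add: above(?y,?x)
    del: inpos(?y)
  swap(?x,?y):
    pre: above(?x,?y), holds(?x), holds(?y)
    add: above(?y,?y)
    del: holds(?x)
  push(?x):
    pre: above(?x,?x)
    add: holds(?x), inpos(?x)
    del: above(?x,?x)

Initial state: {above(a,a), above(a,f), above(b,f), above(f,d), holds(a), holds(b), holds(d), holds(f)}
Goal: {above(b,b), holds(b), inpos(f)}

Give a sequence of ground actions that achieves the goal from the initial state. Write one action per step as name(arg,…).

1. step(b,a)  →  {above(a,a), above(a,b), above(a,f), above(b,b), above(b,f), above(f,d), holds(b), holds(d), holds(f)}
2. step(f,d)  →  {above(a,a), above(a,b), above(a,f), above(b,b), above(b,f), above(d,f), above(f,d), above(f,f), holds(b), holds(f)}
3. free(f)  →  {above(a,a), above(a,b), above(a,f), above(b,b), above(b,f), above(d,f), above(f,d), holds(b), inpos(f)}

step(b,a); step(f,d); free(f)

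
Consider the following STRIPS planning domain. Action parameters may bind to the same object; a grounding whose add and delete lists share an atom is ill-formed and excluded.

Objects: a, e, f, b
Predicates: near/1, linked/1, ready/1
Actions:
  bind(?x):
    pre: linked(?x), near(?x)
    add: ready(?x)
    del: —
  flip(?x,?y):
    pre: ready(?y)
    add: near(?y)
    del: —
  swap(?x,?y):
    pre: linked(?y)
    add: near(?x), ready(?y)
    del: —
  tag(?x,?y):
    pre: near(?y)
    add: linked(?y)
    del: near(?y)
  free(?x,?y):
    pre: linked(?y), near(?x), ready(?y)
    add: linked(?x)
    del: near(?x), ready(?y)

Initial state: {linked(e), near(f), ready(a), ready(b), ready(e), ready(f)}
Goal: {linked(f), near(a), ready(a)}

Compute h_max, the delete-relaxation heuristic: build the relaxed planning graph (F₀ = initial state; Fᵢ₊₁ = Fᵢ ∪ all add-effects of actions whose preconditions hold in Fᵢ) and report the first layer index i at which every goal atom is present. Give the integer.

1

F0 = init (6 atoms)
F1 = F0 ∪ {linked(f), near(a), near(b), near(e)}  (10 atoms)
goal ⊆ F1  ⇒  h_max = 1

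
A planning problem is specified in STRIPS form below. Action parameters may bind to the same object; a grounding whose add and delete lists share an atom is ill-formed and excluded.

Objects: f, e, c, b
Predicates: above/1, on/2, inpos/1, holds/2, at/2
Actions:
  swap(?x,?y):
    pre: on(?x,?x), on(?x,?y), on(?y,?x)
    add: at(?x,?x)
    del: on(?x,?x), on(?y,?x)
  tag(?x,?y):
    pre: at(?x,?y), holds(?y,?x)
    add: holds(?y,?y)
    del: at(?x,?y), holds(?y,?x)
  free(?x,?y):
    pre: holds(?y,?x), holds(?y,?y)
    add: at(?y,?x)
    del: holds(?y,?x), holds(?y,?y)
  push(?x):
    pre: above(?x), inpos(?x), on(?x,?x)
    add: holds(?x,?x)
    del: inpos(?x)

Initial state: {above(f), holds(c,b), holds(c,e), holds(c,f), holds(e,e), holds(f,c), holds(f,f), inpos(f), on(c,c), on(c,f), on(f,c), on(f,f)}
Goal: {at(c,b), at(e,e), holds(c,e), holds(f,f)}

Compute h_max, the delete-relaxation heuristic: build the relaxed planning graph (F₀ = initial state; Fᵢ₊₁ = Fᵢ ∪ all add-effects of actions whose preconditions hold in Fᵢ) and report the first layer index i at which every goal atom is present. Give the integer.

F0 = init (12 atoms)
F1 = F0 ∪ {at(c,c), at(e,e), at(f,c), at(f,f)}  (16 atoms)
F2 = F1 ∪ {holds(c,c)}  (17 atoms)
F3 = F2 ∪ {at(c,b), at(c,e), at(c,f)}  (20 atoms)
goal ⊆ F3  ⇒  h_max = 3

3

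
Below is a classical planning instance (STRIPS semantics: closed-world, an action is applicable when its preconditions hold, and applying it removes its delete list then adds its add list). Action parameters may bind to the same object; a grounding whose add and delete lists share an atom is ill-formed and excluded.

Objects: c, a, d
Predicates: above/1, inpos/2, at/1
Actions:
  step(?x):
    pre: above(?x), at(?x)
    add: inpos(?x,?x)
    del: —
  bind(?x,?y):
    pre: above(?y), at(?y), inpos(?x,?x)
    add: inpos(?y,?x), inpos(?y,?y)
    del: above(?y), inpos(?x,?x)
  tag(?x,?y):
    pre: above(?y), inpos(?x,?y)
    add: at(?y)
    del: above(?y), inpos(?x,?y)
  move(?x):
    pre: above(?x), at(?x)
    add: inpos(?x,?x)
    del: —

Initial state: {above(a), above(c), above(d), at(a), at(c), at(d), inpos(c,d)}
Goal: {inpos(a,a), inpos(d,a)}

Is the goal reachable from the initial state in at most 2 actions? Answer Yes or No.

1. step(a)  →  {above(a), above(c), above(d), at(a), at(c), at(d), inpos(a,a), inpos(c,d)}
2. bind(a,d)  →  {above(a), above(c), at(a), at(c), at(d), inpos(c,d), inpos(d,a), inpos(d,d)}
3. step(a)  →  {above(a), above(c), at(a), at(c), at(d), inpos(a,a), inpos(c,d), inpos(d,a), inpos(d,d)}
optimal plan length = 3; 3 > 2

No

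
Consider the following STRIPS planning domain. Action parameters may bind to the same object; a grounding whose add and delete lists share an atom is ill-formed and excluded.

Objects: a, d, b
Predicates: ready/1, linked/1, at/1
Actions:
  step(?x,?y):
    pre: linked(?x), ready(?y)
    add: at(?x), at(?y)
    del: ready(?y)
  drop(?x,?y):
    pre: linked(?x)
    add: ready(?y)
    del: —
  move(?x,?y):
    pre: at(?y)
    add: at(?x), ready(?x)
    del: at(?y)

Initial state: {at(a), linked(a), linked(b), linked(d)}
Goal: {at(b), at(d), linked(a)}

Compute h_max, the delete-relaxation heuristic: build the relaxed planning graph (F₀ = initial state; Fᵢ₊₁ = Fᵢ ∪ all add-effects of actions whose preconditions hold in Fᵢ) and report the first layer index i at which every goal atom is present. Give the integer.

1

F0 = init (4 atoms)
F1 = F0 ∪ {at(b), at(d), ready(a), ready(b), ready(d)}  (9 atoms)
goal ⊆ F1  ⇒  h_max = 1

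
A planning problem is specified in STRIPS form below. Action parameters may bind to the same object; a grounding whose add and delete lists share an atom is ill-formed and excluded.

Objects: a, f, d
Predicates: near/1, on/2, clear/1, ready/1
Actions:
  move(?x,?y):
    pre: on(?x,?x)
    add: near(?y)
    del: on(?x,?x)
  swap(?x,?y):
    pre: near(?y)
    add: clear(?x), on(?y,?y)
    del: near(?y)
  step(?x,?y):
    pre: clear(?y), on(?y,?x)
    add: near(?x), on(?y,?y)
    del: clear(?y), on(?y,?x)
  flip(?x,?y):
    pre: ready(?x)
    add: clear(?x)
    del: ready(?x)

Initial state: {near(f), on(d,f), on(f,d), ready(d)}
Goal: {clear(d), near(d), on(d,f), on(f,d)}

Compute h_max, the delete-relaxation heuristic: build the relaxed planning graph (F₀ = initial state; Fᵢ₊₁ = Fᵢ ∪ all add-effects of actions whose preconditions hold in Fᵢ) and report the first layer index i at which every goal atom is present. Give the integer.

F0 = init (4 atoms)
F1 = F0 ∪ {clear(a), clear(d), clear(f), on(f,f)}  (8 atoms)
F2 = F1 ∪ {near(a), near(d), on(d,d)}  (11 atoms)
goal ⊆ F2  ⇒  h_max = 2

2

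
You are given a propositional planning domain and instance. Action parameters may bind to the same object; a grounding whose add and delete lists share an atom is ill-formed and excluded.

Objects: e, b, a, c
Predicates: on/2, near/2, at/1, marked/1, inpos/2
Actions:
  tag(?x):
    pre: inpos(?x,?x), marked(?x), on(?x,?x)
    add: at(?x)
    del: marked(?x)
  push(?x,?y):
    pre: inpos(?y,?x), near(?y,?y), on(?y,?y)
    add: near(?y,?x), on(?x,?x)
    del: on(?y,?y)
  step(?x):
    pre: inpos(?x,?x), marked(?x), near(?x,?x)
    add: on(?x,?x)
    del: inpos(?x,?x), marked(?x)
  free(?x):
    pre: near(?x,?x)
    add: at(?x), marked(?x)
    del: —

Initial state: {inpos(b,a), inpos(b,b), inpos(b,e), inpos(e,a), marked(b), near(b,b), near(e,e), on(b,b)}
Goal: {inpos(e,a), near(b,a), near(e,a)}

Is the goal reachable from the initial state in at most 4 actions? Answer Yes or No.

1. push(e,b)  →  {inpos(b,a), inpos(b,b), inpos(b,e), inpos(e,a), marked(b), near(b,b), near(b,e), near(e,e), on(e,e)}
2. push(a,e)  →  {inpos(b,a), inpos(b,b), inpos(b,e), inpos(e,a), marked(b), near(b,b), near(b,e), near(e,a), near(e,e), on(a,a)}
3. step(b)  →  {inpos(b,a), inpos(b,e), inpos(e,a), near(b,b), near(b,e), near(e,a), near(e,e), on(a,a), on(b,b)}
4. push(a,b)  →  {inpos(b,a), inpos(b,e), inpos(e,a), near(b,a), near(b,b), near(b,e), near(e,a), near(e,e), on(a,a)}
optimal plan length = 4; 4 ≤ 4

Yes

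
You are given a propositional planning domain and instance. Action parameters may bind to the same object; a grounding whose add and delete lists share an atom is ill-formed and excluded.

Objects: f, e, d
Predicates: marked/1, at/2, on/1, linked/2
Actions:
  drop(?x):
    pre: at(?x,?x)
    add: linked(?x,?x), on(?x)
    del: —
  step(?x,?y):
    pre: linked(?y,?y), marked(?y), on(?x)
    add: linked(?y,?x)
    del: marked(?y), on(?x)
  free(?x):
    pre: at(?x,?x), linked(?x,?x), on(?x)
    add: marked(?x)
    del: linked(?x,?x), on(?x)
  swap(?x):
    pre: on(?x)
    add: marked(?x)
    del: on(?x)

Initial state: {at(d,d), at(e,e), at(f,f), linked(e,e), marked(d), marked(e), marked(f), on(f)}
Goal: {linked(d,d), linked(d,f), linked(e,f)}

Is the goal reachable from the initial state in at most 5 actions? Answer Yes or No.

1. drop(d)  →  {at(d,d), at(e,e), at(f,f), linked(d,d), linked(e,e), marked(d), marked(e), marked(f), on(d), on(f)}
2. step(f,e)  →  {at(d,d), at(e,e), at(f,f), linked(d,d), linked(e,e), linked(e,f), marked(d), marked(f), on(d)}
3. drop(f)  →  {at(d,d), at(e,e), at(f,f), linked(d,d), linked(e,e), linked(e,f), linked(f,f), marked(d), marked(f), on(d), on(f)}
4. step(f,d)  →  {at(d,d), at(e,e), at(f,f), linked(d,d), linked(d,f), linked(e,e), linked(e,f), linked(f,f), marked(f), on(d)}
optimal plan length = 4; 4 ≤ 5

Yes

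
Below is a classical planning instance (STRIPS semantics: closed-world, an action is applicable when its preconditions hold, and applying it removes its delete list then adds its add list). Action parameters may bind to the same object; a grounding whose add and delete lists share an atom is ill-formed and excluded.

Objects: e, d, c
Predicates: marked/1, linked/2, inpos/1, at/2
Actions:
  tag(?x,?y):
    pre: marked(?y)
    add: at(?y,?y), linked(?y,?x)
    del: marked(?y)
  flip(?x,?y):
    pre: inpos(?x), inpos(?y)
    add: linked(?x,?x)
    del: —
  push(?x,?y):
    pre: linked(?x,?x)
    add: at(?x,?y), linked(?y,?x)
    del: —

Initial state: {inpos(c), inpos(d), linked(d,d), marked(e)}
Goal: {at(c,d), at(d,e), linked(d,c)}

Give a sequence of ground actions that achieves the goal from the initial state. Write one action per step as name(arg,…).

flip(c,d); push(d,e); push(c,d)

1. flip(c,d)  →  {inpos(c), inpos(d), linked(c,c), linked(d,d), marked(e)}
2. push(d,e)  →  {at(d,e), inpos(c), inpos(d), linked(c,c), linked(d,d), linked(e,d), marked(e)}
3. push(c,d)  →  {at(c,d), at(d,e), inpos(c), inpos(d), linked(c,c), linked(d,c), linked(d,d), linked(e,d), marked(e)}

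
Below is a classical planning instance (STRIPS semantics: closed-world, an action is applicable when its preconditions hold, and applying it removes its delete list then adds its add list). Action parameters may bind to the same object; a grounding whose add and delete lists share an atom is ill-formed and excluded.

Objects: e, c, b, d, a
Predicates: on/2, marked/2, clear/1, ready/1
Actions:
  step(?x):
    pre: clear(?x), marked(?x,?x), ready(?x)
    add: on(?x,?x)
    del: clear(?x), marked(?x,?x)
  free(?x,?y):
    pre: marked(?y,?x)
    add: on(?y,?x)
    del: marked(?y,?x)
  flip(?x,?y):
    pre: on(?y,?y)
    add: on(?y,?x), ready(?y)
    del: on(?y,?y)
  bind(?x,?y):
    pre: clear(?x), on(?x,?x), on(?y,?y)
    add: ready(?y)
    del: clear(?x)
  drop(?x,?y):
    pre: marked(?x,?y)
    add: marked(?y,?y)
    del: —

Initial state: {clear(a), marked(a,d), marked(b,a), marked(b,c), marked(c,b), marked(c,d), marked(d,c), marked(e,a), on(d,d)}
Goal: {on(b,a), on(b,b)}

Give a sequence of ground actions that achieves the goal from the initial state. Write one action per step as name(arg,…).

1. free(a,b)  →  {clear(a), marked(a,d), marked(b,c), marked(c,b), marked(c,d), marked(d,c), marked(e,a), on(b,a), on(d,d)}
2. drop(c,b)  →  {clear(a), marked(a,d), marked(b,b), marked(b,c), marked(c,b), marked(c,d), marked(d,c), marked(e,a), on(b,a), on(d,d)}
3. free(b,b)  →  {clear(a), marked(a,d), marked(b,c), marked(c,b), marked(c,d), marked(d,c), marked(e,a), on(b,a), on(b,b), on(d,d)}

free(a,b); drop(c,b); free(b,b)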